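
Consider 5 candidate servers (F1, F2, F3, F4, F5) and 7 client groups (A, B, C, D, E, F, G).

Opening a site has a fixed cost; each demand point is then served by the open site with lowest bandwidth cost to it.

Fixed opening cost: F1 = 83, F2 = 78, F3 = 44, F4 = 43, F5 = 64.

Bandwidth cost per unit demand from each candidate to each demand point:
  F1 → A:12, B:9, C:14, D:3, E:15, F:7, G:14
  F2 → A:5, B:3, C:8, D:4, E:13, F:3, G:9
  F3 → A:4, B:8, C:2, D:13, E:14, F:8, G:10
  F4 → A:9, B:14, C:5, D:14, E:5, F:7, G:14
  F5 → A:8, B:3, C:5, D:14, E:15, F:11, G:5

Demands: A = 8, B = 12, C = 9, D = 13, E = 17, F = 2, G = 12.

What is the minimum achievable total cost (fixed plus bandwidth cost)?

Open {F2, F4}: assign each demand point to its cheapest open site.
  A→F2 8×5=40, B→F2 12×3=36, C→F4 9×5=45, D→F2 13×4=52, E→F4 17×5=85, F→F2 2×3=6, G→F2 12×9=108
  bandwidth cost 372, fixed 121 → total 493.
Compare {F2, F3, F4}: bandwidth cost 337 + fixed 165 = 502.
Compare {F2, F4, F5}: bandwidth cost 324 + fixed 185 = 509.
Compare {F1, F3, F4, F5}: bandwidth cost 284 + fixed 234 = 518.
All other subsets cost ≥ 502. Minimum total cost: 493.

493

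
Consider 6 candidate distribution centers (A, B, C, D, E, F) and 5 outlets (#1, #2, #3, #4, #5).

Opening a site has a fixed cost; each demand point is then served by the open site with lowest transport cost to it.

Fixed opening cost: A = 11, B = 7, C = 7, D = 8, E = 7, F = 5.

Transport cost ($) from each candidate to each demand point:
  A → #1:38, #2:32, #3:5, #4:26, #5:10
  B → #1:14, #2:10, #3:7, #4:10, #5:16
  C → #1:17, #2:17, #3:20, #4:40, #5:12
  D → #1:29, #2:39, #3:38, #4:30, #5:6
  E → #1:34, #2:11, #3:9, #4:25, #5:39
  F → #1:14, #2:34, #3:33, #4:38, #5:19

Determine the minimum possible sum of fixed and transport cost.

Open {B, D}: assign each demand point to its cheapest open site.
  #1→B 14, #2→B 10, #3→B 7, #4→B 10, #5→D 6
  transport cost 47, fixed 15 → total 62.
Compare {B}: transport cost 57 + fixed 7 = 64.
Compare {A, B}: transport cost 49 + fixed 18 = 67.
Compare {B, C}: transport cost 53 + fixed 14 = 67.
All other subsets cost ≥ 64. Minimum total cost: 62.

62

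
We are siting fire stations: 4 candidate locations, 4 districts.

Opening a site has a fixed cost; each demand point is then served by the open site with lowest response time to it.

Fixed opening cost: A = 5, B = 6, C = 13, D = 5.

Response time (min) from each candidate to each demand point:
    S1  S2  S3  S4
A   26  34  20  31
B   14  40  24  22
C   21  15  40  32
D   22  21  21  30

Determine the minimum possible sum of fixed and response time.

Open {B, D}: assign each demand point to its cheapest open site.
  S1→B 14, S2→D 21, S3→D 21, S4→B 22
  response time 78, fixed 11 → total 89.
Compare {A, B, D}: response time 77 + fixed 16 = 93.
Compare {B, C}: response time 75 + fixed 19 = 94.
Compare {A, B, C}: response time 71 + fixed 24 = 95.
All other subsets cost ≥ 93. Minimum total cost: 89.

89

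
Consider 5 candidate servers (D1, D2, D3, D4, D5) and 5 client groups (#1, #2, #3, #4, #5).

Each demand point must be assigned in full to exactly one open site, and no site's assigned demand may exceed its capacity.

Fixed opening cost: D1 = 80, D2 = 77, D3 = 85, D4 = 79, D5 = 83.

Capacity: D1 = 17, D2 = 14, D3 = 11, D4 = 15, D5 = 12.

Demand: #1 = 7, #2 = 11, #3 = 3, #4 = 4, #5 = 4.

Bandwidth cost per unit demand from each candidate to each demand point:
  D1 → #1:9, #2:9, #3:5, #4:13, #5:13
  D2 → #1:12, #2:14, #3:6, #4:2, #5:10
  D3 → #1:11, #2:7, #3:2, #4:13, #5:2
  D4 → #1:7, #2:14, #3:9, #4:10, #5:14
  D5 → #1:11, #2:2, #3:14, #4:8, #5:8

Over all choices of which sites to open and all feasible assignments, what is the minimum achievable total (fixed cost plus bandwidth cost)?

372

Open {D3, D4, D5}; cheapest assignment that respects the capacities:
  D3 (cap 11, load 7): #3, #5 — cost 3×2 + 4×2 = 14
  D4 (cap 15, load 11): #1, #4 — cost 7×7 + 4×10 = 89
  D5 (cap 12, load 11): #2 — cost 11×2 = 22
  Shipping 125, fixed 247 → total 372.
  Any other capacity-feasible assignment to {D3, D4, D5} ships for at least 125.
Compare {D2, D3, D5}: its best feasible assignment gives total 373.
Compare {D2, D4, D5}: its best feasible assignment gives total 376.
Every other set of open sites that can feasibly serve all demand totals ≥ 373 even under its best assignment. Minimum: 372.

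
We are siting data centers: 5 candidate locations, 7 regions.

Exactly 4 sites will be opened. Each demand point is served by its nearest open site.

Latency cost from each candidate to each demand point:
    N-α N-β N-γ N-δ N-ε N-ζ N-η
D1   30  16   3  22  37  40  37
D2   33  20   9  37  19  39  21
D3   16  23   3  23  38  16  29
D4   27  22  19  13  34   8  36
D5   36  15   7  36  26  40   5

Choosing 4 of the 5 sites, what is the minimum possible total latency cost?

Open {D2, D3, D4, D5}.
  N-α→D3 16, N-β→D5 15, N-γ→D3 3, N-δ→D4 13, N-ε→D2 19, N-ζ→D4 8, N-η→D5 5  ⇒ total 79.
Compare {D1, D3, D4, D5}: total 86.
Compare {D1, D2, D4, D5}: total 90.
No size-4 selection does better; minimum is 79.

79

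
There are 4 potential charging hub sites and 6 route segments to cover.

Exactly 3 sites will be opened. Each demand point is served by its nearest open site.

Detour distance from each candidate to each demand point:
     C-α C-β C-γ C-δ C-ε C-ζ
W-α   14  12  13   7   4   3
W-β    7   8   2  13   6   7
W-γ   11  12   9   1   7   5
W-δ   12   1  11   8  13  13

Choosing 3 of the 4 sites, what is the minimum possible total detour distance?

22

Open {W-β, W-γ, W-δ}.
  C-α→W-β 7, C-β→W-δ 1, C-γ→W-β 2, C-δ→W-γ 1, C-ε→W-β 6, C-ζ→W-γ 5  ⇒ total 22.
Compare {W-α, W-β, W-δ}: total 24.
Compare {W-α, W-β, W-γ}: total 25.
No size-3 selection does better; minimum is 22.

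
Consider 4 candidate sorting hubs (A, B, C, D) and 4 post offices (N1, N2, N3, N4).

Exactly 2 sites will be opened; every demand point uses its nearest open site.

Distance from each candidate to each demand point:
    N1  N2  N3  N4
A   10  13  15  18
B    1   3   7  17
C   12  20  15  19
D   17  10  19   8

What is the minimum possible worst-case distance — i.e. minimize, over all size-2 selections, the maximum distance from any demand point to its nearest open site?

Open {B, D}.
  Farthest demand point is N4 at distance 8 (to D); all others are ≤ 8.
With {A, D} the worst case is 15.
With {C, D} the worst case is 15.
No size-2 selection achieves below 8.

8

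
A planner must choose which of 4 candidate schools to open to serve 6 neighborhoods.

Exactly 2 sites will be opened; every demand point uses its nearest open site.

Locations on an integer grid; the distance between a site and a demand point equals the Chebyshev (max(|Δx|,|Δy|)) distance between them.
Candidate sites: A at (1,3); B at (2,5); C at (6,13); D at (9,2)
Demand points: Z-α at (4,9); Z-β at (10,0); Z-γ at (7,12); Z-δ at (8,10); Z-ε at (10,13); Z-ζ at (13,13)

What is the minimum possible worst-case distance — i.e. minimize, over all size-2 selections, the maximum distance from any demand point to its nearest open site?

Open {C, D}.
  Farthest demand point is Z-ζ at distance 7 (to C); all others are ≤ 7.
With {B, C} the worst case is 8.
With {A, C} the worst case is 9.
No size-2 selection achieves below 7.

7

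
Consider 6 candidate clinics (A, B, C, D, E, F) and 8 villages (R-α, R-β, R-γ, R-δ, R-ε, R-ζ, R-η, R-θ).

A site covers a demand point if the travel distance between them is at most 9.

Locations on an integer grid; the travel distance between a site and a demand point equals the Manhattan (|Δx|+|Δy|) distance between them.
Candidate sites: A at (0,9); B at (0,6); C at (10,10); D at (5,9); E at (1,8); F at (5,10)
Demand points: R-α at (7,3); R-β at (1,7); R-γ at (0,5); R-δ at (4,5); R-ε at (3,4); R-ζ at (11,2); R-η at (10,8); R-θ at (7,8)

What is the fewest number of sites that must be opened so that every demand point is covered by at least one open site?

2

Coverage sets (demand points within 9 of each site):
  A: {R-β, R-γ, R-δ, R-ε, R-θ}
  B: {R-β, R-γ, R-δ, R-ε, R-θ}
  C: {R-ζ, R-η, R-θ}
  D: {R-α, R-β, R-γ, R-δ, R-ε, R-η, R-θ}
  E: {R-β, R-γ, R-δ, R-ε, R-η, R-θ}
  F: {R-α, R-β, R-δ, R-ε, R-η, R-θ}
No single site covers all 8 demand points.
But {C, D} covers everything, so the minimum is 2.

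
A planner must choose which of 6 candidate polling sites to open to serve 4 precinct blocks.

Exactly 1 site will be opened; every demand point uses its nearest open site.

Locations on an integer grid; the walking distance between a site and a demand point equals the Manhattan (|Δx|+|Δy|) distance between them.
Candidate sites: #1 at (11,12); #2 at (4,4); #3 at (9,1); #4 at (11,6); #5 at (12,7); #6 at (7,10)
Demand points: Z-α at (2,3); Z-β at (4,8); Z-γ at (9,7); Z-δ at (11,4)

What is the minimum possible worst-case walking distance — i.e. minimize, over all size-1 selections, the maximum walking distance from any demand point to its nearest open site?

Open {#2}.
  Farthest demand point is Z-γ at walking distance 8 (to #2); all others are ≤ 8.
With {#3} the worst case is 12.
With {#4} the worst case is 12.
No size-1 selection achieves below 8.

8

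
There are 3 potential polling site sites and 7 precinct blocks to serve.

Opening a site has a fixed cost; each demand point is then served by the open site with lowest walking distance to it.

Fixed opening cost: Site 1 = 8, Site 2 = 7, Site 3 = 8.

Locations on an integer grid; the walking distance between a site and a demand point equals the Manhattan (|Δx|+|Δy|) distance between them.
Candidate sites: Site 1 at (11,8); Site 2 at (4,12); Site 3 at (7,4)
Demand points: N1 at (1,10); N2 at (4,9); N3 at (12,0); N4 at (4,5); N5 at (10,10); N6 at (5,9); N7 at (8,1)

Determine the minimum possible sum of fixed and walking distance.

Open {Site 2, Site 3}: assign each demand point to its cheapest open site.
  N1→Site 2 5, N2→Site 2 3, N3→Site 3 9, N4→Site 3 4, N5→Site 2 8, N6→Site 2 4, N7→Site 3 4
  walking distance 37, fixed 15 → total 52.
Compare {Site 1, Site 2, Site 3}: walking distance 32 + fixed 23 = 55.
Compare {Site 1, Site 2}: walking distance 41 + fixed 15 = 56.
Compare {Site 3}: walking distance 53 + fixed 8 = 61.
All other subsets cost ≥ 55. Minimum total cost: 52.

52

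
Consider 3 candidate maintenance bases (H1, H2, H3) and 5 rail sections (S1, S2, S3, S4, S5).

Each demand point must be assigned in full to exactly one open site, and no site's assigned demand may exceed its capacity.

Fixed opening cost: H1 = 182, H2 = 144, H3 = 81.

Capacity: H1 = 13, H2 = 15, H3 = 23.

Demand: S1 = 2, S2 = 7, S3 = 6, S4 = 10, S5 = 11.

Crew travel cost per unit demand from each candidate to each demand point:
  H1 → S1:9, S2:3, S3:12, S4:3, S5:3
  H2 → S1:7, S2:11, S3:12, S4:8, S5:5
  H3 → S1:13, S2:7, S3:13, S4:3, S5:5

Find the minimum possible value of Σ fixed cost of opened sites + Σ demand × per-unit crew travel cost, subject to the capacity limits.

Open {H2, H3}; cheapest assignment that respects the capacities:
  H2 (cap 15, load 13): S1, S5 — cost 2×7 + 11×5 = 69
  H3 (cap 23, load 23): S2, S3, S4 — cost 7×7 + 6×13 + 10×3 = 157
  Shipping 226, fixed 225 → total 451.
  Any other capacity-feasible assignment to {H2, H3} ships for at least 226.
Compare {H1, H3}: its best feasible assignment gives total 467.
Compare {H1, H2, H3}: its best feasible assignment gives total 599.
Every other set of open sites that can feasibly serve all demand totals ≥ 467 even under its best assignment. Minimum: 451.

451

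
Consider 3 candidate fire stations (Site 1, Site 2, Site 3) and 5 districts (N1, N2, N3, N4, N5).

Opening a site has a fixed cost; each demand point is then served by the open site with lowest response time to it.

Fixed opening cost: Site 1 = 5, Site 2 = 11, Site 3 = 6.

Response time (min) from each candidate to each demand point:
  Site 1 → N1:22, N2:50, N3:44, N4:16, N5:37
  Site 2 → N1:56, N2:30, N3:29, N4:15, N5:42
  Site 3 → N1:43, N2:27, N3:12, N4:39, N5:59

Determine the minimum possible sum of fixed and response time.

125

Open {Site 1, Site 3}: assign each demand point to its cheapest open site.
  N1→Site 1 22, N2→Site 3 27, N3→Site 3 12, N4→Site 1 16, N5→Site 1 37
  response time 114, fixed 11 → total 125.
Compare {Site 1, Site 2, Site 3}: response time 113 + fixed 22 = 135.
Compare {Site 1, Site 2}: response time 133 + fixed 16 = 149.
Compare {Site 2, Site 3}: response time 139 + fixed 17 = 156.
All other subsets cost ≥ 135. Minimum total cost: 125.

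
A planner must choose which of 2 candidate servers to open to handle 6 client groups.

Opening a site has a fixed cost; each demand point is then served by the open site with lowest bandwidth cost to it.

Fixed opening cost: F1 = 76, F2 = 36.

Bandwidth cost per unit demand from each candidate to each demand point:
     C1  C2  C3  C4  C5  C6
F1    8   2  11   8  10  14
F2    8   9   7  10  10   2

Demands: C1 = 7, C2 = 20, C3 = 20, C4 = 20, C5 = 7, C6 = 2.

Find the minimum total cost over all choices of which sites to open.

582

Open {F1, F2}: assign each demand point to its cheapest open site.
  C1→F1 7×8=56, C2→F1 20×2=40, C3→F2 20×7=140, C4→F1 20×8=160, C5→F1 7×10=70, C6→F2 2×2=4
  bandwidth cost 470, fixed 112 → total 582.
Compare {F1}: bandwidth cost 574 + fixed 76 = 650.
Compare {F2}: bandwidth cost 650 + fixed 36 = 686.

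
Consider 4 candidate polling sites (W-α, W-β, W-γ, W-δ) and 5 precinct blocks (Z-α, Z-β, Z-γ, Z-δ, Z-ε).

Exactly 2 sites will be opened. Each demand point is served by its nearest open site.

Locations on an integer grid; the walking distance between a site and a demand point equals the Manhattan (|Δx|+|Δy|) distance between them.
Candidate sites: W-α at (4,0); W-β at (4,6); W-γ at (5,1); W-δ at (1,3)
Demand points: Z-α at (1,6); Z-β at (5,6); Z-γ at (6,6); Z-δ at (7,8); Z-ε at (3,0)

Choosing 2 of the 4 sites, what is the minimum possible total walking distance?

12

Open {W-α, W-β}.
  Z-α→W-β 3, Z-β→W-β 1, Z-γ→W-β 2, Z-δ→W-β 5, Z-ε→W-α 1  ⇒ total 12.
Compare {W-β, W-γ}: total 14.
Compare {W-β, W-δ}: total 16.
No size-2 selection does better; minimum is 12.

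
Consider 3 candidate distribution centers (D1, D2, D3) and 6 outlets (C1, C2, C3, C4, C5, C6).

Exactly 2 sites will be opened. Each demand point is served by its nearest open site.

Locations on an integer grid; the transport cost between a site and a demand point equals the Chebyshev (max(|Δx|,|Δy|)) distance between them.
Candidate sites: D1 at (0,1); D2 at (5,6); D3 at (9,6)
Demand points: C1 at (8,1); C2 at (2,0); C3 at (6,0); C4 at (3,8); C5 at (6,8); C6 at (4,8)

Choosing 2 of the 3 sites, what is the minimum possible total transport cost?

Open {D1, D2}.
  C1→D2 5, C2→D1 2, C3→D1 6, C4→D2 2, C5→D2 2, C6→D2 2  ⇒ total 19.
Compare {D2, D3}: total 23.
Compare {D1, D3}: total 27.

19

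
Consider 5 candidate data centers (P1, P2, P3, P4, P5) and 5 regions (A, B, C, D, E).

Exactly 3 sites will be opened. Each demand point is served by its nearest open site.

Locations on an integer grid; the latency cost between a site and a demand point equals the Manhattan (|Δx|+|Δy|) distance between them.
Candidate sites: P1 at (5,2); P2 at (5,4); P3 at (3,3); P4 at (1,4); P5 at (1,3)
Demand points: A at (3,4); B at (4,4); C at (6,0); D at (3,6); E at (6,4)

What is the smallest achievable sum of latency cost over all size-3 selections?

Open {P1, P2, P3}.
  A→P3 1, B→P2 1, C→P1 3, D→P3 3, E→P2 1  ⇒ total 9.
Compare {P1, P2, P4}: total 11.
Compare {P1, P2, P5}: total 11.
No size-3 selection does better; minimum is 9.

9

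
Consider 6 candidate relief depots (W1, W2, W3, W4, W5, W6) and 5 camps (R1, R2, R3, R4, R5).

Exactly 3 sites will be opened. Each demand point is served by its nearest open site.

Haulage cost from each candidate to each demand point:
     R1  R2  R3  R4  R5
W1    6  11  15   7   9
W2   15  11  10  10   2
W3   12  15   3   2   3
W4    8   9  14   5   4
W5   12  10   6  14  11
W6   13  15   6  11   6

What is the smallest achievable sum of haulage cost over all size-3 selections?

Open {W1, W3, W4}.
  R1→W1 6, R2→W4 9, R3→W3 3, R4→W3 2, R5→W3 3  ⇒ total 23.
Compare {W1, W2, W3}: total 24.
Compare {W1, W3, W5}: total 24.
No size-3 selection does better; minimum is 23.

23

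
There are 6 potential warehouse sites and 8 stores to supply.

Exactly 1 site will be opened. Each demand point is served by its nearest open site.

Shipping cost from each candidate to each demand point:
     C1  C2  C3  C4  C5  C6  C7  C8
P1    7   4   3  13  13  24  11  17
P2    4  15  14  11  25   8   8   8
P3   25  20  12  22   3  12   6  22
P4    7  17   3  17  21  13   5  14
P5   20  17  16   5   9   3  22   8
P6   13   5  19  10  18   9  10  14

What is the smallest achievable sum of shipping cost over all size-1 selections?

92

Open {P1}.
  C1→P1 7, C2→P1 4, C3→P1 3, C4→P1 13, C5→P1 13, C6→P1 24, C7→P1 11, C8→P1 17  ⇒ total 92.
Compare {P2}: total 93.
Compare {P4}: total 97.
No size-1 selection does better; minimum is 92.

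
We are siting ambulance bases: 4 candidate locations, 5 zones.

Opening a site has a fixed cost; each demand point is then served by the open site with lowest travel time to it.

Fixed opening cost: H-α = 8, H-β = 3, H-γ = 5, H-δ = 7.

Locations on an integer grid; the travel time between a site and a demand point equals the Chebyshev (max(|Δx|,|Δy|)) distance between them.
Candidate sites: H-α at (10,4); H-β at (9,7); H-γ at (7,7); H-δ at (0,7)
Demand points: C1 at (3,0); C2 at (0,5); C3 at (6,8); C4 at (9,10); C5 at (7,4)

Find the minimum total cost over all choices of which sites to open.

Open {H-γ}: assign each demand point to its cheapest open site.
  C1→H-γ 7, C2→H-γ 7, C3→H-γ 1, C4→H-γ 3, C5→H-γ 3
  travel time 21, fixed 5 → total 26.
Compare {H-β}: travel time 25 + fixed 3 = 28.
Compare {H-β, H-δ}: travel time 18 + fixed 10 = 28.
Compare {H-γ, H-δ}: travel time 16 + fixed 12 = 28.
All other subsets cost ≥ 28. Minimum total cost: 26.

26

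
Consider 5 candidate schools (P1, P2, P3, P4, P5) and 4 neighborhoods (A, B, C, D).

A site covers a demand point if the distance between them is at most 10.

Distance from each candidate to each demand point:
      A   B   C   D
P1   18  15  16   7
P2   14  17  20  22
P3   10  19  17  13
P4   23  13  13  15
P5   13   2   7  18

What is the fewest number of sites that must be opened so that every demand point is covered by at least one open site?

3

Coverage sets (demand points within 10 of each site):
  P1: {D}
  P2: {}
  P3: {A}
  P4: {}
  P5: {B, C}
No 2 sites suffice: every size-2 union leaves at least one demand point uncovered.
But {P1, P3, P5} covers everything, so the minimum is 3.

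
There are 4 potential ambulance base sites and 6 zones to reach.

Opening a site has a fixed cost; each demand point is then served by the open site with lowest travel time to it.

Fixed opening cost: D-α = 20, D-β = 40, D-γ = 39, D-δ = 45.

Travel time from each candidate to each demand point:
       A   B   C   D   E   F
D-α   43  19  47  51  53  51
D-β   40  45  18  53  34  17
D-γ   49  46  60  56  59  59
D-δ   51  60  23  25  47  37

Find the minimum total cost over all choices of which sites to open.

Open {D-α, D-β}: assign each demand point to its cheapest open site.
  A→D-β 40, B→D-α 19, C→D-β 18, D→D-α 51, E→D-β 34, F→D-β 17
  travel time 179, fixed 60 → total 239.
Compare {D-β}: travel time 207 + fixed 40 = 247.
Compare {D-α, D-β, D-δ}: travel time 153 + fixed 105 = 258.
Compare {D-α, D-δ}: travel time 194 + fixed 65 = 259.
All other subsets cost ≥ 247. Minimum total cost: 239.

239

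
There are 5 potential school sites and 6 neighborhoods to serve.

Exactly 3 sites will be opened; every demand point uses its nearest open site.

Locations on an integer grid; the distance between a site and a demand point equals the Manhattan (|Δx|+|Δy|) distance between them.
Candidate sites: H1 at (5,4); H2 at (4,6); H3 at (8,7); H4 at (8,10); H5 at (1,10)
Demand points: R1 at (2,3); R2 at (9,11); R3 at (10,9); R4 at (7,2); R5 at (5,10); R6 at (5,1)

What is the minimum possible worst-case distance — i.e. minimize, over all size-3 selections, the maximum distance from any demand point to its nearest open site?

Open {H1, H2, H4}.
  Farthest demand point is R1 at distance 4 (to H1); all others are ≤ 4.
With {H1, H3, H4} the worst case is 4.
With {H1, H4, H5} the worst case is 4.
No size-3 selection achieves below 4.

4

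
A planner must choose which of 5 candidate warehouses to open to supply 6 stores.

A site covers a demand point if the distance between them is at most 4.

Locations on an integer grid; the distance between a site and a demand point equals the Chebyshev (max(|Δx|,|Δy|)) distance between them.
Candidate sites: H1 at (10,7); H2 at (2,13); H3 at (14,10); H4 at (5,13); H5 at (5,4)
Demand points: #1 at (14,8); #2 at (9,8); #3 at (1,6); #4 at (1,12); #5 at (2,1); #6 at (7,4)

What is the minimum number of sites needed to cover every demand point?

3

Coverage sets (demand points within 4 of each site):
  H1: {#1, #2, #6}
  H2: {#4}
  H3: {#1}
  H4: {#4}
  H5: {#2, #3, #5, #6}
No 2 sites suffice: every size-2 union leaves at least one demand point uncovered.
But {H1, H2, H5} covers everything, so the minimum is 3.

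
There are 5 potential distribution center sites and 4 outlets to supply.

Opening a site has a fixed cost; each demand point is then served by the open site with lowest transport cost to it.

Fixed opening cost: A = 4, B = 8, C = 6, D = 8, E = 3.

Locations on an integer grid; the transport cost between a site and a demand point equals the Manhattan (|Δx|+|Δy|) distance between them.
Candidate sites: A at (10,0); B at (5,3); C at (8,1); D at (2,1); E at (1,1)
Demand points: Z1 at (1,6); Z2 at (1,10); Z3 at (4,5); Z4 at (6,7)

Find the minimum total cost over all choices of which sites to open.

33

Open {B, E}: assign each demand point to its cheapest open site.
  Z1→E 5, Z2→E 9, Z3→B 3, Z4→B 5
  transport cost 22, fixed 11 → total 33.
Compare {B}: transport cost 26 + fixed 8 = 34.
Compare {E}: transport cost 32 + fixed 3 = 35.
Compare {A, B, E}: transport cost 22 + fixed 15 = 37.
All other subsets cost ≥ 34. Minimum total cost: 33.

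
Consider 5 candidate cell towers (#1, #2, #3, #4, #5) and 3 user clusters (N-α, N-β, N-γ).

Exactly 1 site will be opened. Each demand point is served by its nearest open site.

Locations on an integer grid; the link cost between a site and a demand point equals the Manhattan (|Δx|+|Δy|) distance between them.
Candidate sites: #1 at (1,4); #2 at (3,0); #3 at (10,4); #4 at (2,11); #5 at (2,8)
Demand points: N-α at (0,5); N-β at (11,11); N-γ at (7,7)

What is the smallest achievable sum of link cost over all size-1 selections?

Open {#5}.
  N-α→#5 5, N-β→#5 12, N-γ→#5 6  ⇒ total 23.
Compare {#3}: total 25.
Compare {#4}: total 26.
No size-1 selection does better; minimum is 23.

23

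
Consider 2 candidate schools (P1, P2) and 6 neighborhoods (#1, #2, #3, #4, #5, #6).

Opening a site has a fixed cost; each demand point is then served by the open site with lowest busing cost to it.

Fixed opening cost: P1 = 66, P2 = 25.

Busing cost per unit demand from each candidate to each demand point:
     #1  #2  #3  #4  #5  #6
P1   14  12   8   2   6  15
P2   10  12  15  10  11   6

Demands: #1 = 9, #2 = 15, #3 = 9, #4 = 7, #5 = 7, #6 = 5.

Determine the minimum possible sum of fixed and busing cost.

519

Open {P1, P2}: assign each demand point to its cheapest open site.
  #1→P2 9×10=90, #2→P1 15×12=180, #3→P1 9×8=72, #4→P1 7×2=14, #5→P1 7×6=42, #6→P2 5×6=30
  busing cost 428, fixed 91 → total 519.
Compare {P1}: busing cost 509 + fixed 66 = 575.
Compare {P2}: busing cost 582 + fixed 25 = 607.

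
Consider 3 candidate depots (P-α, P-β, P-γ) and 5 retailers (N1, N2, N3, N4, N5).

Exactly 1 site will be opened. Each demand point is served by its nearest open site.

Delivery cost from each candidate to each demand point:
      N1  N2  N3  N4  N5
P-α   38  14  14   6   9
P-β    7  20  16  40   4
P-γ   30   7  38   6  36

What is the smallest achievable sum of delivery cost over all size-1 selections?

Open {P-α}.
  N1→P-α 38, N2→P-α 14, N3→P-α 14, N4→P-α 6, N5→P-α 9  ⇒ total 81.
Compare {P-β}: total 87.
Compare {P-γ}: total 117.

81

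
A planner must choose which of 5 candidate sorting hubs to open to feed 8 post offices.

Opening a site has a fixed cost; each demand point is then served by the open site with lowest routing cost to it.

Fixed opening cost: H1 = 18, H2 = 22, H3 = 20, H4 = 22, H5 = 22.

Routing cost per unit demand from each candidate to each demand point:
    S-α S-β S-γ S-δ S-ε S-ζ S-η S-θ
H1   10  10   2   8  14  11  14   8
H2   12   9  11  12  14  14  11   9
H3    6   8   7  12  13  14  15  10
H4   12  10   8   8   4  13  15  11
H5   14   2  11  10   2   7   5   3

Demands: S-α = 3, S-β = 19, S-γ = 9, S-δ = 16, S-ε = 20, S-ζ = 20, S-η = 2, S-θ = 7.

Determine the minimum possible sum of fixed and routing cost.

Open {H1, H5}: assign each demand point to its cheapest open site.
  S-α→H1 3×10=30, S-β→H5 19×2=38, S-γ→H1 9×2=18, S-δ→H1 16×8=128, S-ε→H5 20×2=40, S-ζ→H5 20×7=140, S-η→H5 2×5=10, S-θ→H5 7×3=21
  routing cost 425, fixed 40 → total 465.
Compare {H1, H3, H5}: routing cost 413 + fixed 60 = 473.
Compare {H1, H2, H5}: routing cost 425 + fixed 62 = 487.
Compare {H1, H4, H5}: routing cost 425 + fixed 62 = 487.
All other subsets cost ≥ 473. Minimum total cost: 465.

465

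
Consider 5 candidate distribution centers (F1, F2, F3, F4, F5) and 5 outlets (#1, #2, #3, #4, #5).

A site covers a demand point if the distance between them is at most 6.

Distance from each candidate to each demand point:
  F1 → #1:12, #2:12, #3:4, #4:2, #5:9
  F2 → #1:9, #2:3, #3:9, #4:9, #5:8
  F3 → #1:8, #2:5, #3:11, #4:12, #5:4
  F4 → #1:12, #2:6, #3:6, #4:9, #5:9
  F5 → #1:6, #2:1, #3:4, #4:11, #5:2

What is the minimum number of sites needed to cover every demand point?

2

Coverage sets (demand points within 6 of each site):
  F1: {#3, #4}
  F2: {#2}
  F3: {#2, #5}
  F4: {#2, #3}
  F5: {#1, #2, #3, #5}
No single site covers all 5 demand points.
But {F1, F5} covers everything, so the minimum is 2.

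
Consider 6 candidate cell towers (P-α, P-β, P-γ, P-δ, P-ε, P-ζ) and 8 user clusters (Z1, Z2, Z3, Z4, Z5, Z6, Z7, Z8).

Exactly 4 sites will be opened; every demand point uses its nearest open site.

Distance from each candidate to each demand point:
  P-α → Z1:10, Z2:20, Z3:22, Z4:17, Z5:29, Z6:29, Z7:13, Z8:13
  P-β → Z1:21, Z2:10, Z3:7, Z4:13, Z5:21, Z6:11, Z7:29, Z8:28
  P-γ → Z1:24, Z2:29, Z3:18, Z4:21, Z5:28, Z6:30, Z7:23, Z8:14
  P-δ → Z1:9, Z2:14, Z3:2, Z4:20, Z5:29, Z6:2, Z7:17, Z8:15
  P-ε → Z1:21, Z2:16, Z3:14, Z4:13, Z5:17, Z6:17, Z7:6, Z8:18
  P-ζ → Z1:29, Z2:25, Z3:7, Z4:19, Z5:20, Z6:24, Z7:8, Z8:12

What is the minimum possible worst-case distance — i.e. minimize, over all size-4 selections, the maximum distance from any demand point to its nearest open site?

17

Open {P-α, P-β, P-γ, P-ε}.
  Farthest demand point is Z5 at distance 17 (to P-ε); all others are ≤ 17.
With {P-α, P-β, P-δ, P-ε} the worst case is 17.
With {P-α, P-β, P-ε, P-ζ} the worst case is 17.
No size-4 selection achieves below 17.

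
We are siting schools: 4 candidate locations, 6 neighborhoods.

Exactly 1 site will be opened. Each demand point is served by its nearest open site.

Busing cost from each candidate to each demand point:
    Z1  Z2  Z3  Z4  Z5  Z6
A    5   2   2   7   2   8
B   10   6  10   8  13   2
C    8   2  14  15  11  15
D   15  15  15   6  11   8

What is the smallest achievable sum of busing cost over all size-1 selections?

26

Open {A}.
  Z1→A 5, Z2→A 2, Z3→A 2, Z4→A 7, Z5→A 2, Z6→A 8  ⇒ total 26.
Compare {B}: total 49.
Compare {C}: total 65.
No size-1 selection does better; minimum is 26.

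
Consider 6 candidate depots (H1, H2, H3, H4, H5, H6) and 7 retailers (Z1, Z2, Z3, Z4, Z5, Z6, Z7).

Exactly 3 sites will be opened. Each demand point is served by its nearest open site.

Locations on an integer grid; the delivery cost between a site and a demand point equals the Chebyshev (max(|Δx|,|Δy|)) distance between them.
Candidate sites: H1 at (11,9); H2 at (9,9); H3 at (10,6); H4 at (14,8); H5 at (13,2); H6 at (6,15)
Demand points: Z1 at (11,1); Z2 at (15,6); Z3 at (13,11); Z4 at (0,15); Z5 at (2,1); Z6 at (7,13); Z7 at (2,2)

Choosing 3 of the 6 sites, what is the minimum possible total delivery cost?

33

Open {H2, H5, H6}.
  Z1→H5 2, Z2→H5 4, Z3→H2 4, Z4→H6 6, Z5→H2 8, Z6→H6 2, Z7→H2 7  ⇒ total 33.
Compare {H1, H5, H6}: total 34.
Compare {H3, H4, H6}: total 34.
No size-3 selection does better; minimum is 33.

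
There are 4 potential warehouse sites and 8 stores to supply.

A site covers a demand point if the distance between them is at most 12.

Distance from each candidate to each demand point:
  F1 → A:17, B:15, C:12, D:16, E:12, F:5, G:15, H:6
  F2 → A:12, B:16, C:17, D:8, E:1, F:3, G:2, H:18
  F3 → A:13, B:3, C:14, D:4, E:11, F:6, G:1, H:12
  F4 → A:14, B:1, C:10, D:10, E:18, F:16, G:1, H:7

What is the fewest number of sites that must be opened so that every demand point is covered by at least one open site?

Coverage sets (demand points within 12 of each site):
  F1: {C, E, F, H}
  F2: {A, D, E, F, G}
  F3: {B, D, E, F, G, H}
  F4: {B, C, D, G, H}
No single site covers all 8 demand points.
But {F2, F4} covers everything, so the minimum is 2.

2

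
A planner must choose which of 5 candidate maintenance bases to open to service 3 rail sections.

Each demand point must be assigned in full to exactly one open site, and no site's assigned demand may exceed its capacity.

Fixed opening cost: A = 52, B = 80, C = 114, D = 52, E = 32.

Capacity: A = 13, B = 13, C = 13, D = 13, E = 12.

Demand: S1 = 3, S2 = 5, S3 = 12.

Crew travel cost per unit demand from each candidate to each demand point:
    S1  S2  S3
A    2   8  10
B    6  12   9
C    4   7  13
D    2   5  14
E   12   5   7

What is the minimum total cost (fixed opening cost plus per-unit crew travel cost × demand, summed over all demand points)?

199

Open {D, E}; cheapest assignment that respects the capacities:
  D (cap 13, load 8): S1, S2 — cost 3×2 + 5×5 = 31
  E (cap 12, load 12): S3 — cost 12×7 = 84
  Shipping 115, fixed 84 → total 199.
  Any other capacity-feasible assignment to {D, E} ships for at least 115.
Compare {A, E}: its best feasible assignment gives total 214.
Compare {A, D, E}: its best feasible assignment gives total 251.
Every other set of open sites that can feasibly serve all demand totals ≥ 214 even under its best assignment. Minimum: 199.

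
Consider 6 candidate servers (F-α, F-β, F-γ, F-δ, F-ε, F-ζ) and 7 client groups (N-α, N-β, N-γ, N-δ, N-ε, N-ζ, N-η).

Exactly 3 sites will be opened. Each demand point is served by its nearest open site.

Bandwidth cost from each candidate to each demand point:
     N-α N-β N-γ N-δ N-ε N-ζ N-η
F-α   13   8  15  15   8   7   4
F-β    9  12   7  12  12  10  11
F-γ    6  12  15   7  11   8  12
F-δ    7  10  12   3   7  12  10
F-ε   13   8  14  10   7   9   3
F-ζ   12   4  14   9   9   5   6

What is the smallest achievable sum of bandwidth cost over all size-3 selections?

39

Open {F-β, F-δ, F-ζ}.
  N-α→F-δ 7, N-β→F-ζ 4, N-γ→F-β 7, N-δ→F-δ 3, N-ε→F-δ 7, N-ζ→F-ζ 5, N-η→F-ζ 6  ⇒ total 39.
Compare {F-δ, F-ε, F-ζ}: total 41.
Compare {F-α, F-δ, F-ζ}: total 42.
No size-3 selection does better; minimum is 39.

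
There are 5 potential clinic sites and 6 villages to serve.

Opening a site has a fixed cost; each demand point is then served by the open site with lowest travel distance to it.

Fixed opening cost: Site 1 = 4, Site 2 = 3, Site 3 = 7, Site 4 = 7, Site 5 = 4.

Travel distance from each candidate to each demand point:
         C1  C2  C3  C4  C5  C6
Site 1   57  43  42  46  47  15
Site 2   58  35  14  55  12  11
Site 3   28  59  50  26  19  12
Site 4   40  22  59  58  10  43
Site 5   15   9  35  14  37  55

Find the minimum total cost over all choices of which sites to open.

82

Open {Site 2, Site 5}: assign each demand point to its cheapest open site.
  C1→Site 5 15, C2→Site 5 9, C3→Site 2 14, C4→Site 5 14, C5→Site 2 12, C6→Site 2 11
  travel distance 75, fixed 7 → total 82.
Compare {Site 1, Site 2, Site 5}: travel distance 75 + fixed 11 = 86.
Compare {Site 2, Site 4, Site 5}: travel distance 73 + fixed 14 = 87.
Compare {Site 2, Site 3, Site 5}: travel distance 75 + fixed 14 = 89.
All other subsets cost ≥ 86. Minimum total cost: 82.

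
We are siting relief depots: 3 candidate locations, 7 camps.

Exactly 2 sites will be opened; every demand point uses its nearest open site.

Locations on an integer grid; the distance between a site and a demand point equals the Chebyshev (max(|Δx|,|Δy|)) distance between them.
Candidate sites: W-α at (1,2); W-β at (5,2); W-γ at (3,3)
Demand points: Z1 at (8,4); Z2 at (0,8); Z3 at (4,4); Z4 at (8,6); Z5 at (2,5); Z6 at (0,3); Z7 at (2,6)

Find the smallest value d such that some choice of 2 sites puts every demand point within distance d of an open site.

5

Open {W-α, W-γ}.
  Farthest demand point is Z1 at distance 5 (to W-γ); all others are ≤ 5.
With {W-β, W-γ} the worst case is 5.
With {W-α, W-β} the worst case is 6.
No size-2 selection achieves below 5.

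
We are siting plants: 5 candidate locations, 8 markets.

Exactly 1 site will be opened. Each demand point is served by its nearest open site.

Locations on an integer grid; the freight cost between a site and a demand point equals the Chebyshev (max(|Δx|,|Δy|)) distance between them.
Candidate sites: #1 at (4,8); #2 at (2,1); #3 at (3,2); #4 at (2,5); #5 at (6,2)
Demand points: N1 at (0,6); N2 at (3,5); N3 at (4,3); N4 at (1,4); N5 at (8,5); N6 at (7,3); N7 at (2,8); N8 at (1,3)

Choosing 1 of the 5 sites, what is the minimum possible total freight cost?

22

Open {#4}.
  N1→#4 2, N2→#4 1, N3→#4 2, N4→#4 1, N5→#4 6, N6→#4 5, N7→#4 3, N8→#4 2  ⇒ total 22.
Compare {#3}: total 27.
Compare {#5}: total 31.
No size-1 selection does better; minimum is 22.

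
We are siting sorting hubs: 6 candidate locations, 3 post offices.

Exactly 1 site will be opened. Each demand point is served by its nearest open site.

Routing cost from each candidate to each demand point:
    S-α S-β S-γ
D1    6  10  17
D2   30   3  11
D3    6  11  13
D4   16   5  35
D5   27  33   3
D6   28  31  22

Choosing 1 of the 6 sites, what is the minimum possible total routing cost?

30

Open {D3}.
  S-α→D3 6, S-β→D3 11, S-γ→D3 13  ⇒ total 30.
Compare {D1}: total 33.
Compare {D2}: total 44.
No size-1 selection does better; minimum is 30.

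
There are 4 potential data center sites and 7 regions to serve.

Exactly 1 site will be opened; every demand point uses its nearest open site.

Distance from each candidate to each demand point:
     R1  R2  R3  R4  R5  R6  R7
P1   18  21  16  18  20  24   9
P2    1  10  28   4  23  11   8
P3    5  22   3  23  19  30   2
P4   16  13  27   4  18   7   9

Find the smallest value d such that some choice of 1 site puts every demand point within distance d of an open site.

24

Open {P1}.
  Farthest demand point is R6 at distance 24 (to P1); all others are ≤ 24.
With {P4} the worst case is 27.
With {P2} the worst case is 28.
No size-1 selection achieves below 24.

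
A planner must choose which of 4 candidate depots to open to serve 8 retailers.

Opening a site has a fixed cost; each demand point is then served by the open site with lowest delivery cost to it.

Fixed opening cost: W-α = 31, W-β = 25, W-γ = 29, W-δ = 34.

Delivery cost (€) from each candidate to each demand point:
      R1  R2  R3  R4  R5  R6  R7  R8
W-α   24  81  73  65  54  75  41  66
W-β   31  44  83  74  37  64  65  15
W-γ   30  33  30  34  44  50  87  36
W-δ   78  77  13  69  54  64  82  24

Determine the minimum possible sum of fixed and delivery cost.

348

Open {W-β, W-γ}: assign each demand point to its cheapest open site.
  R1→W-γ 30, R2→W-γ 33, R3→W-γ 30, R4→W-γ 34, R5→W-β 37, R6→W-γ 50, R7→W-β 65, R8→W-β 15
  delivery cost 294, fixed 54 → total 348.
Compare {W-α, W-β, W-γ}: delivery cost 264 + fixed 85 = 349.
Compare {W-α, W-γ}: delivery cost 292 + fixed 60 = 352.
Compare {W-α, W-γ, W-δ}: delivery cost 263 + fixed 94 = 357.
All other subsets cost ≥ 349. Minimum total cost: 348.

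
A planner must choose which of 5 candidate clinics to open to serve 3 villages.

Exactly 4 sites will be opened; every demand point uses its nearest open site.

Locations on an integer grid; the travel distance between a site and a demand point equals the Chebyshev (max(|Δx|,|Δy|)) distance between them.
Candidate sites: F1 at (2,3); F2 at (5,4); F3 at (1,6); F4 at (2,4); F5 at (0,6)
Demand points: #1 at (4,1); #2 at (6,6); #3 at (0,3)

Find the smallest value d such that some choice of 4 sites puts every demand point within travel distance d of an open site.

Open {F1, F2, F3, F4}.
  Farthest demand point is #1 at travel distance 2 (to F1); all others are ≤ 2.
With {F1, F2, F3, F5} the worst case is 2.
With {F1, F2, F4, F5} the worst case is 2.
No size-4 selection achieves below 2.

2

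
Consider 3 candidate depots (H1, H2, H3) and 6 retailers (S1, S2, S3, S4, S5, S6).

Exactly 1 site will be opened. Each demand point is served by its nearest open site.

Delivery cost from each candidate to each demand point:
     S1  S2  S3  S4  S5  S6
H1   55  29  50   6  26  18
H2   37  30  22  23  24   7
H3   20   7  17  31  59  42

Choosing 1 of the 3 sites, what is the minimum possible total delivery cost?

Open {H2}.
  S1→H2 37, S2→H2 30, S3→H2 22, S4→H2 23, S5→H2 24, S6→H2 7  ⇒ total 143.
Compare {H3}: total 176.
Compare {H1}: total 184.

143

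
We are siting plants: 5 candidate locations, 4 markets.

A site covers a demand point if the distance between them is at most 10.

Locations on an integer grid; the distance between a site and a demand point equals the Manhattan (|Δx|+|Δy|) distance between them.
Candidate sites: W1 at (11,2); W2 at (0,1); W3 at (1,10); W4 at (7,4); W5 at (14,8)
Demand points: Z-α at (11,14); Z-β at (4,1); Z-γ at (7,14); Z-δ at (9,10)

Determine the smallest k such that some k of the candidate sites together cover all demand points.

Coverage sets (demand points within 10 of each site):
  W1: {Z-β, Z-δ}
  W2: {Z-β}
  W3: {Z-γ, Z-δ}
  W4: {Z-β, Z-γ, Z-δ}
  W5: {Z-α, Z-δ}
No single site covers all 4 demand points.
But {W4, W5} covers everything, so the minimum is 2.

2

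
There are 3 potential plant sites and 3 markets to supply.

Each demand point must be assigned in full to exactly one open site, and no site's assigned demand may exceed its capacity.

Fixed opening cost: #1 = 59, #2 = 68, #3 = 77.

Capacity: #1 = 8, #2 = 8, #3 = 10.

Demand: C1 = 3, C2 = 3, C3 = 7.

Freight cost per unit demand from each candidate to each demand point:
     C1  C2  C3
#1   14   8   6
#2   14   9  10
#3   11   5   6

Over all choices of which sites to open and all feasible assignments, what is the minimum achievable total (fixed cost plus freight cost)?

Open {#1, #3}; cheapest assignment that respects the capacities:
  #1 (cap 8, load 7): C3 — cost 7×6 = 42
  #3 (cap 10, load 6): C1, C2 — cost 3×11 + 3×5 = 48
  Shipping 90, fixed 136 → total 226.
  Any other capacity-feasible assignment to {#1, #3} ships for at least 90.
Compare {#1, #2}: its best feasible assignment gives total 238.
Compare {#2, #3}: its best feasible assignment gives total 244.
Every other set of open sites that can feasibly serve all demand totals ≥ 238 even under its best assignment. Minimum: 226.

226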